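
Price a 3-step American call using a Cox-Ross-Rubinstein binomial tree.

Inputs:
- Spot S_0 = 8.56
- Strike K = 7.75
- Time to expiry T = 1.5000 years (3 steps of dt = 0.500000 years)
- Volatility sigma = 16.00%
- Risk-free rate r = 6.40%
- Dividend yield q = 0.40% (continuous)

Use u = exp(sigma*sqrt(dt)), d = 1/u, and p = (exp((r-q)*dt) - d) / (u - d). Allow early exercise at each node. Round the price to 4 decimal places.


dt = T/N = 0.500000
u = exp(sigma*sqrt(dt)) = 1.119785; d = 1/u = 0.893028
p = (exp((r-q)*dt) - d) / (u - d) = 0.606050
Discount per step: exp(-r*dt) = 0.968507
Stock lattice S(k, i) with i counting down-moves:
  k=0: S(0,0) = 8.5600
  k=1: S(1,0) = 9.5854; S(1,1) = 7.6443
  k=2: S(2,0) = 10.7336; S(2,1) = 8.5600; S(2,2) = 6.8266
  k=3: S(3,0) = 12.0193; S(3,1) = 9.5854; S(3,2) = 7.6443; S(3,3) = 6.0963
Terminal payoffs V(N, i) = max(S_T - K, 0):
  V(3,0) = 4.269273; V(3,1) = 1.835363; V(3,2) = 0.000000; V(3,3) = 0.000000
Backward induction: V(k, i) = exp(-r*dt) * [p * V(k+1, i) + (1-p) * V(k+1, i+1)]; then take max(V_cont, immediate exercise) for American.
  V(2,0) = exp(-r*dt) * [p*4.269273 + (1-p)*1.835363] = 3.206178; exercise = 2.983550; V(2,0) = max -> 3.206178
  V(2,1) = exp(-r*dt) * [p*1.835363 + (1-p)*0.000000] = 1.077292; exercise = 0.810000; V(2,1) = max -> 1.077292
  V(2,2) = exp(-r*dt) * [p*0.000000 + (1-p)*0.000000] = 0.000000; exercise = 0.000000; V(2,2) = max -> 0.000000
  V(1,0) = exp(-r*dt) * [p*3.206178 + (1-p)*1.077292] = 2.292944; exercise = 1.835363; V(1,0) = max -> 2.292944
  V(1,1) = exp(-r*dt) * [p*1.077292 + (1-p)*0.000000] = 0.632331; exercise = 0.000000; V(1,1) = max -> 0.632331
  V(0,0) = exp(-r*dt) * [p*2.292944 + (1-p)*0.632331] = 1.587137; exercise = 0.810000; V(0,0) = max -> 1.587137

Answer: Price = V(0,0) = 1.5871


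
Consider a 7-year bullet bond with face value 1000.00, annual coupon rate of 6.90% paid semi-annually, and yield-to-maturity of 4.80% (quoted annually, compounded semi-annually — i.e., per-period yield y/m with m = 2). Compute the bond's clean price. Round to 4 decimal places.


Coupon per period c = face * coupon_rate / m = 34.500000
Periods per year m = 2; per-period yield y/m = 0.024000
Number of cashflows N = 14
Cashflows (t years, CF_t, discount factor 1/(1+y/m)^(m*t), PV):
  t = 0.5000: CF_t = 34.500000, DF = 0.976562, PV = 33.691406
  t = 1.0000: CF_t = 34.500000, DF = 0.953674, PV = 32.901764
  t = 1.5000: CF_t = 34.500000, DF = 0.931323, PV = 32.130629
  t = 2.0000: CF_t = 34.500000, DF = 0.909495, PV = 31.377567
  t = 2.5000: CF_t = 34.500000, DF = 0.888178, PV = 30.642155
  t = 3.0000: CF_t = 34.500000, DF = 0.867362, PV = 29.923980
  t = 3.5000: CF_t = 34.500000, DF = 0.847033, PV = 29.222637
  t = 4.0000: CF_t = 34.500000, DF = 0.827181, PV = 28.537731
  t = 4.5000: CF_t = 34.500000, DF = 0.807794, PV = 27.868878
  t = 5.0000: CF_t = 34.500000, DF = 0.788861, PV = 27.215701
  t = 5.5000: CF_t = 34.500000, DF = 0.770372, PV = 26.577833
  t = 6.0000: CF_t = 34.500000, DF = 0.752316, PV = 25.954915
  t = 6.5000: CF_t = 34.500000, DF = 0.734684, PV = 25.346597
  t = 7.0000: CF_t = 1034.500000, DF = 0.717465, PV = 742.217350
Price P = sum_t PV_t = 1123.609144

Answer: Price = 1123.6091


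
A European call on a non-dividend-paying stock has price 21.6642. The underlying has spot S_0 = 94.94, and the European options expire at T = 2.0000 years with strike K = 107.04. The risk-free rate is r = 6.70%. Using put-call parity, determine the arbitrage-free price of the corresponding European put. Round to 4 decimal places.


Put-call parity: C - P = S_0 * exp(-qT) - K * exp(-rT).
S_0 * exp(-qT) = 94.9400 * 1.00000000 = 94.94000000
K * exp(-rT) = 107.0400 * 0.87459006 = 93.61612052
P = C - S*exp(-qT) + K*exp(-rT)
P = 21.6642 - 94.94000000 + 93.61612052 = 20.3403

Answer: Put price = 20.3403


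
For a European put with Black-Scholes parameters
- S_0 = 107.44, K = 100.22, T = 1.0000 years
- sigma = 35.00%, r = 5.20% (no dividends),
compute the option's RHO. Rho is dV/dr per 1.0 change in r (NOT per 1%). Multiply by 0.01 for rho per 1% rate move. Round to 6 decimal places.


d1 = 0.5223279505; d2 = 0.1723279505
phi(d1) = 0.3480699627; exp(-qT) = 1.0000000000; exp(-rT) = 0.9493288668
N(-d2) = 0.4315898559
Rho = -K*T*exp(-rT)*N(-d2) = -100.2200 * 1.0000 * 0.9493288668 * 0.4315898559 = -41.062209

Answer: Rho = -41.062209


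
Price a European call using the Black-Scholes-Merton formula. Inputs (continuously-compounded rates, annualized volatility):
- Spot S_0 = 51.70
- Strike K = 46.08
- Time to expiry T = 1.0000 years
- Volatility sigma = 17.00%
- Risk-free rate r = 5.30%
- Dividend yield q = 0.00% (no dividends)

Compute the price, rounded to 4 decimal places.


Answer: Price = 8.6849

Derivation:
d1 = (ln(S/K) + (r - q + 0.5*sigma^2) * T) / (sigma * sqrt(T)) = 1.07369862
d2 = d1 - sigma * sqrt(T) = 0.90369862
exp(-rT) = 0.94838001; exp(-qT) = 1.00000000
C = S_0 * exp(-qT) * N(d1) - K * exp(-rT) * N(d2)
N(d1) = 0.85852111; N(d2) = 0.81692238
C = 51.7000 * 1.00000000 * 0.85852111 - 46.0800 * 0.94838001 * 0.81692238 = 8.6849


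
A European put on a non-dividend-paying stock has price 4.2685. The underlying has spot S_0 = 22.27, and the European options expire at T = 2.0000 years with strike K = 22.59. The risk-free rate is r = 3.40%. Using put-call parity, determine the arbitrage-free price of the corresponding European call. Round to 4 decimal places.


Answer: Call price = 5.4336

Derivation:
Put-call parity: C - P = S_0 * exp(-qT) - K * exp(-rT).
S_0 * exp(-qT) = 22.2700 * 1.00000000 = 22.27000000
K * exp(-rT) = 22.5900 * 0.93426047 = 21.10494410
C = P + S*exp(-qT) - K*exp(-rT)
C = 4.2685 + 22.27000000 - 21.10494410 = 5.4336


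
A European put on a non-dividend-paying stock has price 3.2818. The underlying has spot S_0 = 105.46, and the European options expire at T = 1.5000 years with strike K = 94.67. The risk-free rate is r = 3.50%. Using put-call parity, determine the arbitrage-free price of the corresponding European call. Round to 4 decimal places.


Answer: Call price = 18.9138

Derivation:
Put-call parity: C - P = S_0 * exp(-qT) - K * exp(-rT).
S_0 * exp(-qT) = 105.4600 * 1.00000000 = 105.46000000
K * exp(-rT) = 94.6700 * 0.94885432 = 89.82803857
C = P + S*exp(-qT) - K*exp(-rT)
C = 3.2818 + 105.46000000 - 89.82803857 = 18.9138


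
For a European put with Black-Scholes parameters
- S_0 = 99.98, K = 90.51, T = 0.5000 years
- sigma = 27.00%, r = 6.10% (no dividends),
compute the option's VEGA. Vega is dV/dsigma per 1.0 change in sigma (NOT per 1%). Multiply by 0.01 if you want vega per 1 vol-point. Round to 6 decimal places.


d1 = 0.7764285138; d2 = 0.5855096829
phi(d1) = 0.2951241535; exp(-qT) = 1.0000000000; exp(-rT) = 0.9699604321
Vega = S * exp(-qT) * phi(d1) * sqrt(T) = 99.9800 * 1.0000000000 * 0.2951241535 * 0.7071067812 = 20.864255

Answer: Vega = 20.864255


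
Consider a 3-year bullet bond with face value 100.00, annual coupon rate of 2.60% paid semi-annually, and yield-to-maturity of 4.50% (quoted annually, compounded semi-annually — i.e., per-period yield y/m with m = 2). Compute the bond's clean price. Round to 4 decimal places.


Coupon per period c = face * coupon_rate / m = 1.300000
Periods per year m = 2; per-period yield y/m = 0.022500
Number of cashflows N = 6
Cashflows (t years, CF_t, discount factor 1/(1+y/m)^(m*t), PV):
  t = 0.5000: CF_t = 1.300000, DF = 0.977995, PV = 1.271394
  t = 1.0000: CF_t = 1.300000, DF = 0.956474, PV = 1.243417
  t = 1.5000: CF_t = 1.300000, DF = 0.935427, PV = 1.216056
  t = 2.0000: CF_t = 1.300000, DF = 0.914843, PV = 1.189296
  t = 2.5000: CF_t = 1.300000, DF = 0.894712, PV = 1.163126
  t = 3.0000: CF_t = 101.300000, DF = 0.875024, PV = 88.639959
Price P = sum_t PV_t = 94.723247

Answer: Price = 94.7232


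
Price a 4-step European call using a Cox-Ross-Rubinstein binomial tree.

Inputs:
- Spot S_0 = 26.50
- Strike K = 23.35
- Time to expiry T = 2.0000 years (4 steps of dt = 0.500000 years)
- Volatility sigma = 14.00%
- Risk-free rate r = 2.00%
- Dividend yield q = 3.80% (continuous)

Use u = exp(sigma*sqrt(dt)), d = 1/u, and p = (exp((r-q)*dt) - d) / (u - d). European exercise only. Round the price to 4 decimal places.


Answer: Price = V(0,0) = 3.1778

Derivation:
dt = T/N = 0.500000
u = exp(sigma*sqrt(dt)) = 1.104061; d = 1/u = 0.905747
p = (exp((r-q)*dt) - d) / (u - d) = 0.430092
Discount per step: exp(-r*dt) = 0.990050
Stock lattice S(k, i) with i counting down-moves:
  k=0: S(0,0) = 26.5000
  k=1: S(1,0) = 29.2576; S(1,1) = 24.0023
  k=2: S(2,0) = 32.3022; S(2,1) = 26.5000; S(2,2) = 21.7400
  k=3: S(3,0) = 35.6636; S(3,1) = 29.2576; S(3,2) = 24.0023; S(3,3) = 19.6910
  k=4: S(4,0) = 39.3747; S(4,1) = 32.3022; S(4,2) = 26.5000; S(4,3) = 21.7400; S(4,4) = 17.8350
Terminal payoffs V(N, i) = max(S_T - K, 0):
  V(4,0) = 16.024741; V(4,1) = 8.952177; V(4,2) = 3.150000; V(4,3) = 0.000000; V(4,4) = 0.000000
Backward induction: V(k, i) = exp(-r*dt) * [p * V(k+1, i) + (1-p) * V(k+1, i+1)].
  V(3,0) = exp(-r*dt) * [p*16.024741 + (1-p)*8.952177] = 11.874690
  V(3,1) = exp(-r*dt) * [p*8.952177 + (1-p)*3.150000] = 5.589299
  V(3,2) = exp(-r*dt) * [p*3.150000 + (1-p)*0.000000] = 1.341311
  V(3,3) = exp(-r*dt) * [p*0.000000 + (1-p)*0.000000] = 0.000000
  V(2,0) = exp(-r*dt) * [p*11.874690 + (1-p)*5.589299] = 8.210085
  V(2,1) = exp(-r*dt) * [p*5.589299 + (1-p)*1.341311] = 3.136812
  V(2,2) = exp(-r*dt) * [p*1.341311 + (1-p)*0.000000] = 0.571147
  V(1,0) = exp(-r*dt) * [p*8.210085 + (1-p)*3.136812] = 5.265865
  V(1,1) = exp(-r*dt) * [p*3.136812 + (1-p)*0.571147] = 1.657957
  V(0,0) = exp(-r*dt) * [p*5.265865 + (1-p)*1.657957] = 3.177754


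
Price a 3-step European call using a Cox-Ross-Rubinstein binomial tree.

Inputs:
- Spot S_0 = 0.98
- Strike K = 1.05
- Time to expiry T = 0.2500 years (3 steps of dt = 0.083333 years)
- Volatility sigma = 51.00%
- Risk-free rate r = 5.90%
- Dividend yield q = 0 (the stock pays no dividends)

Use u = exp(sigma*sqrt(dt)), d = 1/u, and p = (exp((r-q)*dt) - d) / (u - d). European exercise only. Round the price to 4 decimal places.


Answer: Price = V(0,0) = 0.0819

Derivation:
dt = T/N = 0.083333
u = exp(sigma*sqrt(dt)) = 1.158614; d = 1/u = 0.863100
p = (exp((r-q)*dt) - d) / (u - d) = 0.479939
Discount per step: exp(-r*dt) = 0.995095
Stock lattice S(k, i) with i counting down-moves:
  k=0: S(0,0) = 0.9800
  k=1: S(1,0) = 1.1354; S(1,1) = 0.8458
  k=2: S(2,0) = 1.3155; S(2,1) = 0.9800; S(2,2) = 0.7300
  k=3: S(3,0) = 1.5242; S(3,1) = 1.1354; S(3,2) = 0.8458; S(3,3) = 0.6301
Terminal payoffs V(N, i) = max(S_T - K, 0):
  V(3,0) = 0.474201; V(3,1) = 0.085442; V(3,2) = 0.000000; V(3,3) = 0.000000
Backward induction: V(k, i) = exp(-r*dt) * [p * V(k+1, i) + (1-p) * V(k+1, i+1)].
  V(2,0) = exp(-r*dt) * [p*0.474201 + (1-p)*0.085442] = 0.270688
  V(2,1) = exp(-r*dt) * [p*0.085442 + (1-p)*0.000000] = 0.040806
  V(2,2) = exp(-r*dt) * [p*0.000000 + (1-p)*0.000000] = 0.000000
  V(1,0) = exp(-r*dt) * [p*0.270688 + (1-p)*0.040806] = 0.150394
  V(1,1) = exp(-r*dt) * [p*0.040806 + (1-p)*0.000000] = 0.019488
  V(0,0) = exp(-r*dt) * [p*0.150394 + (1-p)*0.019488] = 0.081911


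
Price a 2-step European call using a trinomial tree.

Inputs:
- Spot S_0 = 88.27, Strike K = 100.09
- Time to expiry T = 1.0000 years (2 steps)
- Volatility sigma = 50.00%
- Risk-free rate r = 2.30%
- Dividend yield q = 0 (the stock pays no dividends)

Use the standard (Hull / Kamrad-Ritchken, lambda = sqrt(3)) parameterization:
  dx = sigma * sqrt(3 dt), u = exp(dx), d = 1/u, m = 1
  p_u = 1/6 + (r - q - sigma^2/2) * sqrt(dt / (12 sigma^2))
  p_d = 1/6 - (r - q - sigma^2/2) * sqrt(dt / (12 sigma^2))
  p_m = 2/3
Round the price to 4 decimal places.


dt = T/N = 0.500000; dx = sigma*sqrt(3*dt) = 0.612372
u = exp(dx) = 1.844803; d = 1/u = 0.542063
p_u = 0.125025, p_m = 0.666667, p_d = 0.208308
Discount per step: exp(-r*dt) = 0.988566
Stock lattice S(k, j) with j the centered position index:
  k=0: S(0,+0) = 88.2700
  k=1: S(1,-1) = 47.8479; S(1,+0) = 88.2700; S(1,+1) = 162.8408
  k=2: S(2,-2) = 25.9366; S(2,-1) = 47.8479; S(2,+0) = 88.2700; S(2,+1) = 162.8408; S(2,+2) = 300.4091
Terminal payoffs V(N, j) = max(S_T - K, 0):
  V(2,-2) = 0.000000; V(2,-1) = 0.000000; V(2,+0) = 0.000000; V(2,+1) = 62.750751; V(2,+2) = 200.319087
Backward induction: V(k, j) = exp(-r*dt) * [p_u * V(k+1, j+1) + p_m * V(k+1, j) + p_d * V(k+1, j-1)]
  V(1,-1) = exp(-r*dt) * [p_u*0.000000 + p_m*0.000000 + p_d*0.000000] = 0.000000
  V(1,+0) = exp(-r*dt) * [p_u*62.750751 + p_m*0.000000 + p_d*0.000000] = 7.755728
  V(1,+1) = exp(-r*dt) * [p_u*200.319087 + p_m*62.750751 + p_d*0.000000] = 66.114095
  V(0,+0) = exp(-r*dt) * [p_u*66.114095 + p_m*7.755728 + p_d*0.000000] = 13.282789

Answer: Price = V(0,0) = 13.2828


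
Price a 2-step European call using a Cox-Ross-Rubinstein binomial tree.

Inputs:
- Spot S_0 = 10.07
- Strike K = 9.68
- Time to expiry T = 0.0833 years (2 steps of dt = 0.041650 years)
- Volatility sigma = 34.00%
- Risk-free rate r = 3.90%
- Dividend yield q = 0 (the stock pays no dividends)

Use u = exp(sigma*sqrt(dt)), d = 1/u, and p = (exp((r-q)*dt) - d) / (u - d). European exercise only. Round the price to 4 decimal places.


Answer: Price = V(0,0) = 0.6545

Derivation:
dt = T/N = 0.041650
u = exp(sigma*sqrt(dt)) = 1.071852; d = 1/u = 0.932964
p = (exp((r-q)*dt) - d) / (u - d) = 0.494365
Discount per step: exp(-r*dt) = 0.998377
Stock lattice S(k, i) with i counting down-moves:
  k=0: S(0,0) = 10.0700
  k=1: S(1,0) = 10.7936; S(1,1) = 9.3950
  k=2: S(2,0) = 11.5691; S(2,1) = 10.0700; S(2,2) = 8.7652
Terminal payoffs V(N, i) = max(S_T - K, 0):
  V(2,0) = 1.889095; V(2,1) = 0.390000; V(2,2) = 0.000000
Backward induction: V(k, i) = exp(-r*dt) * [p * V(k+1, i) + (1-p) * V(k+1, i+1)].
  V(1,0) = exp(-r*dt) * [p*1.889095 + (1-p)*0.390000] = 1.129264
  V(1,1) = exp(-r*dt) * [p*0.390000 + (1-p)*0.000000] = 0.192489
  V(0,0) = exp(-r*dt) * [p*1.129264 + (1-p)*0.192489] = 0.654534


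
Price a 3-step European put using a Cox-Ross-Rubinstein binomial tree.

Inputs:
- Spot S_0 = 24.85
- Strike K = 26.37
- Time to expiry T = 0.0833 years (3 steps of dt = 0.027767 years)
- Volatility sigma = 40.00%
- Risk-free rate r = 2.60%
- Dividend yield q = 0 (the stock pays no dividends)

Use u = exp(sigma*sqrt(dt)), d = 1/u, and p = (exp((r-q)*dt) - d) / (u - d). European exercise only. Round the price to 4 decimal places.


dt = T/N = 0.027767
u = exp(sigma*sqrt(dt)) = 1.068925; d = 1/u = 0.935519
p = (exp((r-q)*dt) - d) / (u - d) = 0.488756
Discount per step: exp(-r*dt) = 0.999278
Stock lattice S(k, i) with i counting down-moves:
  k=0: S(0,0) = 24.8500
  k=1: S(1,0) = 26.5628; S(1,1) = 23.2477
  k=2: S(2,0) = 28.3936; S(2,1) = 24.8500; S(2,2) = 21.7486
  k=3: S(3,0) = 30.3506; S(3,1) = 26.5628; S(3,2) = 23.2477; S(3,3) = 20.3463
Terminal payoffs V(N, i) = max(K - S_T, 0):
  V(3,0) = 0.000000; V(3,1) = 0.000000; V(3,2) = 3.122341; V(3,3) = 6.023727
Backward induction: V(k, i) = exp(-r*dt) * [p * V(k+1, i) + (1-p) * V(k+1, i+1)].
  V(2,0) = exp(-r*dt) * [p*0.000000 + (1-p)*0.000000] = 0.000000
  V(2,1) = exp(-r*dt) * [p*0.000000 + (1-p)*3.122341] = 1.595125
  V(2,2) = exp(-r*dt) * [p*3.122341 + (1-p)*6.023727] = 4.602332
  V(1,0) = exp(-r*dt) * [p*0.000000 + (1-p)*1.595125] = 0.814909
  V(1,1) = exp(-r*dt) * [p*1.595125 + (1-p)*4.602332] = 3.130280
  V(0,0) = exp(-r*dt) * [p*0.814909 + (1-p)*3.130280] = 1.997185

Answer: Price = V(0,0) = 1.9972


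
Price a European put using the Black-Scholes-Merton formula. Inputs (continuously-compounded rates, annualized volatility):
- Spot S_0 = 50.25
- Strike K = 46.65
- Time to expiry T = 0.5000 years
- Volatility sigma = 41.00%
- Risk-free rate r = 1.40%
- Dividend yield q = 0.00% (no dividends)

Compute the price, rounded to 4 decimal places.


Answer: Price = 3.8186

Derivation:
d1 = (ln(S/K) + (r - q + 0.5*sigma^2) * T) / (sigma * sqrt(T)) = 0.42551485
d2 = d1 - sigma * sqrt(T) = 0.13560107
exp(-rT) = 0.99302444; exp(-qT) = 1.00000000
P = K * exp(-rT) * N(-d2) - S_0 * exp(-qT) * N(-d1)
N(-d1) = 0.33523070; N(-d2) = 0.44606833
P = 46.6500 * 0.99302444 * 0.44606833 - 50.2500 * 1.00000000 * 0.33523070 = 3.8186


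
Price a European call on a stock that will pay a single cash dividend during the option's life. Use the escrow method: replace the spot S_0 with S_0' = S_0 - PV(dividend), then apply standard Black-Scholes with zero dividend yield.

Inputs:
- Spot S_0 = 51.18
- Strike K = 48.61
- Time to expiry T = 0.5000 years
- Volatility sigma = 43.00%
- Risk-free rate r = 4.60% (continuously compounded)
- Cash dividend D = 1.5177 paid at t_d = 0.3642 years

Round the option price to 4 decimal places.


Answer: Price = 7.0270

Derivation:
PV(D) = D * exp(-r * t_d) = 1.5177 * 0.98338635 = 1.49248547
S_0' = S_0 - PV(D) = 51.1800 - 1.49248547 = 49.68751453
d1 = (ln(S_0'/K) + (r + sigma^2/2)*T) / (sigma*sqrt(T)) = 0.29977846
d2 = d1 - sigma*sqrt(T) = -0.00427746
exp(-rT) = 0.97726248
N(d1) = 0.61782693; N(d2) = 0.49829355
C = S_0' * N(d1) - K * exp(-rT) * N(d2) = 49.68751453 * 0.61782693 - 48.6100 * 0.97726248 * 0.49829355 = 7.0270


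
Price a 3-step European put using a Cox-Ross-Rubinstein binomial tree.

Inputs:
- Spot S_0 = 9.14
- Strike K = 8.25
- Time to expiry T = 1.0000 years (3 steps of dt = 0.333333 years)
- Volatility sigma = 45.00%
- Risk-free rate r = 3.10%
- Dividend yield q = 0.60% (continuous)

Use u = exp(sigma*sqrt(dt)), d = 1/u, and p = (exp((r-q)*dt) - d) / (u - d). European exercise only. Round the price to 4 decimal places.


dt = T/N = 0.333333
u = exp(sigma*sqrt(dt)) = 1.296681; d = 1/u = 0.771200
p = (exp((r-q)*dt) - d) / (u - d) = 0.451336
Discount per step: exp(-r*dt) = 0.989720
Stock lattice S(k, i) with i counting down-moves:
  k=0: S(0,0) = 9.1400
  k=1: S(1,0) = 11.8517; S(1,1) = 7.0488
  k=2: S(2,0) = 15.3678; S(2,1) = 9.1400; S(2,2) = 5.4360
  k=3: S(3,0) = 19.9272; S(3,1) = 11.8517; S(3,2) = 7.0488; S(3,3) = 4.1922
Terminal payoffs V(N, i) = max(K - S_T, 0):
  V(3,0) = 0.000000; V(3,1) = 0.000000; V(3,2) = 1.201233; V(3,3) = 4.057750
Backward induction: V(k, i) = exp(-r*dt) * [p * V(k+1, i) + (1-p) * V(k+1, i+1)].
  V(2,0) = exp(-r*dt) * [p*0.000000 + (1-p)*0.000000] = 0.000000
  V(2,1) = exp(-r*dt) * [p*0.000000 + (1-p)*1.201233] = 0.652298
  V(2,2) = exp(-r*dt) * [p*1.201233 + (1-p)*4.057750] = 2.740041
  V(1,0) = exp(-r*dt) * [p*0.000000 + (1-p)*0.652298] = 0.354213
  V(1,1) = exp(-r*dt) * [p*0.652298 + (1-p)*2.740041] = 1.779287
  V(0,0) = exp(-r*dt) * [p*0.354213 + (1-p)*1.779287] = 1.124421

Answer: Price = V(0,0) = 1.1244


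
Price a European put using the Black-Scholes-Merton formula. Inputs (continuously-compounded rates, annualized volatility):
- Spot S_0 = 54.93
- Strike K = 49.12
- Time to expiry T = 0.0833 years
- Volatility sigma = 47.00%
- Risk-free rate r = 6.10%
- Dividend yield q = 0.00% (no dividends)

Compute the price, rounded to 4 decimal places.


d1 = (ln(S/K) + (r - q + 0.5*sigma^2) * T) / (sigma * sqrt(T)) = 0.92941383
d2 = d1 - sigma * sqrt(T) = 0.79376365
exp(-rT) = 0.99493159; exp(-qT) = 1.00000000
P = K * exp(-rT) * N(-d2) - S_0 * exp(-qT) * N(-d1)
N(-d1) = 0.17633733; N(-d2) = 0.21366652
P = 49.1200 * 0.99493159 * 0.21366652 - 54.9300 * 1.00000000 * 0.17633733 = 0.7559

Answer: Price = 0.7559


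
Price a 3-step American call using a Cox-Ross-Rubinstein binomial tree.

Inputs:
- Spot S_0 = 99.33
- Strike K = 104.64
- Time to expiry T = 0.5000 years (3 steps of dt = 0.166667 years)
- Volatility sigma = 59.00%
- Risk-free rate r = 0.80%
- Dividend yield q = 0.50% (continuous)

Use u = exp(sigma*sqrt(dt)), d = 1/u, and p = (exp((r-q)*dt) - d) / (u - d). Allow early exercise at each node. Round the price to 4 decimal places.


Answer: Price = V(0,0) = 15.6096

Derivation:
dt = T/N = 0.166667
u = exp(sigma*sqrt(dt)) = 1.272351; d = 1/u = 0.785947
p = (exp((r-q)*dt) - d) / (u - d) = 0.441101
Discount per step: exp(-r*dt) = 0.998668
Stock lattice S(k, i) with i counting down-moves:
  k=0: S(0,0) = 99.3300
  k=1: S(1,0) = 126.3826; S(1,1) = 78.0681
  k=2: S(2,0) = 160.8031; S(2,1) = 99.3300; S(2,2) = 61.3573
  k=3: S(3,0) = 204.5980; S(3,1) = 126.3826; S(3,2) = 78.0681; S(3,3) = 48.2236
Terminal payoffs V(N, i) = max(S_T - K, 0):
  V(3,0) = 99.958007; V(3,1) = 21.742640; V(3,2) = 0.000000; V(3,3) = 0.000000
Backward induction: V(k, i) = exp(-r*dt) * [p * V(k+1, i) + (1-p) * V(k+1, i+1)]; then take max(V_cont, immediate exercise) for American.
  V(2,0) = exp(-r*dt) * [p*99.958007 + (1-p)*21.742640] = 56.168578; exercise = 56.163098; V(2,0) = max -> 56.168578
  V(2,1) = exp(-r*dt) * [p*21.742640 + (1-p)*0.000000] = 9.577922; exercise = 0.000000; V(2,1) = max -> 9.577922
  V(2,2) = exp(-r*dt) * [p*0.000000 + (1-p)*0.000000] = 0.000000; exercise = 0.000000; V(2,2) = max -> 0.000000
  V(1,0) = exp(-r*dt) * [p*56.168578 + (1-p)*9.577922] = 30.088963; exercise = 21.742640; V(1,0) = max -> 30.088963
  V(1,1) = exp(-r*dt) * [p*9.577922 + (1-p)*0.000000] = 4.219202; exercise = 0.000000; V(1,1) = max -> 4.219202
  V(0,0) = exp(-r*dt) * [p*30.088963 + (1-p)*4.219202] = 15.609554; exercise = 0.000000; V(0,0) = max -> 15.609554


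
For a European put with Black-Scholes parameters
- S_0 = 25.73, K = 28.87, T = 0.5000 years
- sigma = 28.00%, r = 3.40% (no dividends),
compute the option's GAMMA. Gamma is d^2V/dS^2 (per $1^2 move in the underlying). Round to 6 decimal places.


Answer: Gamma = 0.072386

Derivation:
d1 = -0.3967140136; d2 = -0.5947039123
phi(d1) = 0.3687525200; exp(-qT) = 1.0000000000; exp(-rT) = 0.9831436846
Gamma = exp(-qT) * phi(d1) / (S * sigma * sqrt(T)) = 1.0000000000 * 0.3687525200 / (25.7300 * 0.2800 * 0.7071067812) = 0.072386


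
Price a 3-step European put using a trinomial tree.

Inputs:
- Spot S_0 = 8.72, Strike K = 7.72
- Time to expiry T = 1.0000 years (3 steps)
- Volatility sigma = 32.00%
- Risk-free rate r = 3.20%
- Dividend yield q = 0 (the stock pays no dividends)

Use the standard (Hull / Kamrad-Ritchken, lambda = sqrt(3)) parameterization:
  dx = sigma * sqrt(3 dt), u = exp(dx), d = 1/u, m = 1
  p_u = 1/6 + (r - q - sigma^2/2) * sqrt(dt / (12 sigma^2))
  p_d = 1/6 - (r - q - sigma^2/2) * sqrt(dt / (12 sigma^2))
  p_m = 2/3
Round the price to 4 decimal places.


Answer: Price = V(0,0) = 0.5485

Derivation:
dt = T/N = 0.333333; dx = sigma*sqrt(3*dt) = 0.320000
u = exp(dx) = 1.377128; d = 1/u = 0.726149
p_u = 0.156667, p_m = 0.666667, p_d = 0.176667
Discount per step: exp(-r*dt) = 0.989390
Stock lattice S(k, j) with j the centered position index:
  k=0: S(0,+0) = 8.7200
  k=1: S(1,-1) = 6.3320; S(1,+0) = 8.7200; S(1,+1) = 12.0086
  k=2: S(2,-2) = 4.5980; S(2,-1) = 6.3320; S(2,+0) = 8.7200; S(2,+1) = 12.0086; S(2,+2) = 16.5373
  k=3: S(3,-3) = 3.3388; S(3,-2) = 4.5980; S(3,-1) = 6.3320; S(3,+0) = 8.7200; S(3,+1) = 12.0086; S(3,+2) = 16.5373; S(3,+3) = 22.7740
Terminal payoffs V(N, j) = max(K - S_T, 0):
  V(3,-3) = 4.381174; V(3,-2) = 3.122010; V(3,-1) = 1.387980; V(3,+0) = 0.000000; V(3,+1) = 0.000000; V(3,+2) = 0.000000; V(3,+3) = 0.000000
Backward induction: V(k, j) = exp(-r*dt) * [p_u * V(k+1, j+1) + p_m * V(k+1, j) + p_d * V(k+1, j-1)]
  V(2,-2) = exp(-r*dt) * [p_u*1.387980 + p_m*3.122010 + p_d*4.381174] = 3.040195
  V(2,-1) = exp(-r*dt) * [p_u*0.000000 + p_m*1.387980 + p_d*3.122010] = 1.461206
  V(2,+0) = exp(-r*dt) * [p_u*0.000000 + p_m*0.000000 + p_d*1.387980] = 0.242608
  V(2,+1) = exp(-r*dt) * [p_u*0.000000 + p_m*0.000000 + p_d*0.000000] = 0.000000
  V(2,+2) = exp(-r*dt) * [p_u*0.000000 + p_m*0.000000 + p_d*0.000000] = 0.000000
  V(1,-1) = exp(-r*dt) * [p_u*0.242608 + p_m*1.461206 + p_d*3.040195] = 1.532809
  V(1,+0) = exp(-r*dt) * [p_u*0.000000 + p_m*0.242608 + p_d*1.461206] = 0.415430
  V(1,+1) = exp(-r*dt) * [p_u*0.000000 + p_m*0.000000 + p_d*0.242608] = 0.042406
  V(0,+0) = exp(-r*dt) * [p_u*0.042406 + p_m*0.415430 + p_d*1.532809] = 0.548511


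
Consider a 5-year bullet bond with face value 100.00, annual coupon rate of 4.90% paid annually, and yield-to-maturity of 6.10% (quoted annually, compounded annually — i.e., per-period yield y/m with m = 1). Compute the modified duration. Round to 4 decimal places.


Answer: Modified duration = 4.2798

Derivation:
Coupon per period c = face * coupon_rate / m = 4.900000
Periods per year m = 1; per-period yield y/m = 0.061000
Number of cashflows N = 5
Cashflows (t years, CF_t, discount factor 1/(1+y/m)^(m*t), PV):
  t = 1.0000: CF_t = 4.900000, DF = 0.942507, PV = 4.618285
  t = 2.0000: CF_t = 4.900000, DF = 0.888320, PV = 4.352766
  t = 3.0000: CF_t = 4.900000, DF = 0.837247, PV = 4.102513
  t = 4.0000: CF_t = 4.900000, DF = 0.789112, PV = 3.866647
  t = 5.0000: CF_t = 104.900000, DF = 0.743743, PV = 78.018675
Price P = sum_t PV_t = 94.958885
First compute Macaulay numerator sum_t t * PV_t:
  t * PV_t at t = 1.0000: 4.618285
  t * PV_t at t = 2.0000: 8.705532
  t * PV_t at t = 3.0000: 12.307538
  t * PV_t at t = 4.0000: 15.466589
  t * PV_t at t = 5.0000: 390.093373
Macaulay duration D = 431.191317 / 94.958885 = 4.540821
Modified duration = D / (1 + y/m) = 4.540821 / (1 + 0.061000) = 4.279756


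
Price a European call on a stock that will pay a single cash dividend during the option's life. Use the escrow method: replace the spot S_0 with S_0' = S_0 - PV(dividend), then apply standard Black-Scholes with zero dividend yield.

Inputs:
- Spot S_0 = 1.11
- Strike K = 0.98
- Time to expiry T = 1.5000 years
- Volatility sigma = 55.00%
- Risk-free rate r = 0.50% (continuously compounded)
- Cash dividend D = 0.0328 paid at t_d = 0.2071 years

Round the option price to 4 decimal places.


PV(D) = D * exp(-r * t_d) = 0.0328 * 0.99896504 = 0.03276605
S_0' = S_0 - PV(D) = 1.1100 - 0.03276605 = 1.07723395
d1 = (ln(S_0'/K) + (r + sigma^2/2)*T) / (sigma*sqrt(T)) = 0.48837526
d2 = d1 - sigma*sqrt(T) = -0.18523442
exp(-rT) = 0.99252805
N(d1) = 0.68735797; N(d2) = 0.42652259
C = S_0' * N(d1) - K * exp(-rT) * N(d2) = 1.07723395 * 0.68735797 - 0.9800 * 0.99252805 * 0.42652259 = 0.3256

Answer: Price = 0.3256


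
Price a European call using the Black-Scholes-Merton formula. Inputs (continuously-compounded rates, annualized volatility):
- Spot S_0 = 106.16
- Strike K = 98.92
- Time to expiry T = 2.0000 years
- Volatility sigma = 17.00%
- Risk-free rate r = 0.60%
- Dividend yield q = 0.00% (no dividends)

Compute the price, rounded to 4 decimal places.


Answer: Price = 14.5322

Derivation:
d1 = (ln(S/K) + (r - q + 0.5*sigma^2) * T) / (sigma * sqrt(T)) = 0.46392838
d2 = d1 - sigma * sqrt(T) = 0.22351208
exp(-rT) = 0.98807171; exp(-qT) = 1.00000000
C = S_0 * exp(-qT) * N(d1) - K * exp(-rT) * N(d2)
N(d1) = 0.67865047; N(d2) = 0.58843151
C = 106.1600 * 1.00000000 * 0.67865047 - 98.9200 * 0.98807171 * 0.58843151 = 14.5322


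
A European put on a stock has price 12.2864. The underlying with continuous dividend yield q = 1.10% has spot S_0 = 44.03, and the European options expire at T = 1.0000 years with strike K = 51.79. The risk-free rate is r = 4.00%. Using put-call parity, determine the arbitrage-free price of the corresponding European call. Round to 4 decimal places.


Put-call parity: C - P = S_0 * exp(-qT) - K * exp(-rT).
S_0 * exp(-qT) = 44.0300 * 0.98906028 = 43.54832407
K * exp(-rT) = 51.7900 * 0.96078944 = 49.75928505
C = P + S*exp(-qT) - K*exp(-rT)
C = 12.2864 + 43.54832407 - 49.75928505 = 6.0754

Answer: Call price = 6.0754


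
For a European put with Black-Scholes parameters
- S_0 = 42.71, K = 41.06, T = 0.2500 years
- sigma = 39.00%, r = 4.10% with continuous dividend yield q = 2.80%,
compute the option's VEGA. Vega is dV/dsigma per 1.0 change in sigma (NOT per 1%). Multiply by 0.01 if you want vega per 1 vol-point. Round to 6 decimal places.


d1 = 0.3162111449; d2 = 0.1212111449
phi(d1) = 0.3794876303; exp(-qT) = 0.9930244429; exp(-rT) = 0.9898023522
Vega = S * exp(-qT) * phi(d1) * sqrt(T) = 42.7100 * 0.9930244429 * 0.3794876303 * 0.5000000000 = 8.047429

Answer: Vega = 8.047429


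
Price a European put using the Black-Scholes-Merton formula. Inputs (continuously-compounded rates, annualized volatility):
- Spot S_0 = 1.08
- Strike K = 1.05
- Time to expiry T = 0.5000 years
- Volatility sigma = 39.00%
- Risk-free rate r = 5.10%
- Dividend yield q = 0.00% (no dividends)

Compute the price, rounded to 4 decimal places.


d1 = (ln(S/K) + (r - q + 0.5*sigma^2) * T) / (sigma * sqrt(T)) = 0.33250655
d2 = d1 - sigma * sqrt(T) = 0.05673490
exp(-rT) = 0.97482238; exp(-qT) = 1.00000000
P = K * exp(-rT) * N(-d2) - S_0 * exp(-qT) * N(-d1)
N(-d1) = 0.36975340; N(-d2) = 0.47737819
P = 1.0500 * 0.97482238 * 0.47737819 - 1.0800 * 1.00000000 * 0.36975340 = 0.0893

Answer: Price = 0.0893


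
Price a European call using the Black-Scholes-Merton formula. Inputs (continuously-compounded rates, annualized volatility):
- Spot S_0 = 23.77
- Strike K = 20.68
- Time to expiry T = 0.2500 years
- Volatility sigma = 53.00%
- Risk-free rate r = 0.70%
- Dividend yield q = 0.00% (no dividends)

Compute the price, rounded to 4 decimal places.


Answer: Price = 4.2252

Derivation:
d1 = (ln(S/K) + (r - q + 0.5*sigma^2) * T) / (sigma * sqrt(T)) = 0.66460276
d2 = d1 - sigma * sqrt(T) = 0.39960276
exp(-rT) = 0.99825153; exp(-qT) = 1.00000000
C = S_0 * exp(-qT) * N(d1) - K * exp(-rT) * N(d2)
N(d1) = 0.74684770; N(d2) = 0.65527544
C = 23.7700 * 1.00000000 * 0.74684770 - 20.6800 * 0.99825153 * 0.65527544 = 4.2252


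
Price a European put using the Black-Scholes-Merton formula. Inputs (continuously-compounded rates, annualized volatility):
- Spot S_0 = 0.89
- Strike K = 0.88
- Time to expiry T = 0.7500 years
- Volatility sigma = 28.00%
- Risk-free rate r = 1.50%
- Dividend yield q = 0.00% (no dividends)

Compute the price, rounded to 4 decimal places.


d1 = (ln(S/K) + (r - q + 0.5*sigma^2) * T) / (sigma * sqrt(T)) = 0.21423636
d2 = d1 - sigma * sqrt(T) = -0.02825076
exp(-rT) = 0.98881304; exp(-qT) = 1.00000000
P = K * exp(-rT) * N(-d2) - S_0 * exp(-qT) * N(-d1)
N(-d1) = 0.41518137; N(-d2) = 0.51126892
P = 0.8800 * 0.98881304 * 0.51126892 - 0.8900 * 1.00000000 * 0.41518137 = 0.0754

Answer: Price = 0.0754


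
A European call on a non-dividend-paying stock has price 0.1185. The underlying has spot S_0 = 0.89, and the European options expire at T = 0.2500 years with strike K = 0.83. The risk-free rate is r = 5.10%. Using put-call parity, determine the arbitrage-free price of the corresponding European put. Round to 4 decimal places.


Answer: Put price = 0.0480

Derivation:
Put-call parity: C - P = S_0 * exp(-qT) - K * exp(-rT).
S_0 * exp(-qT) = 0.8900 * 1.00000000 = 0.89000000
K * exp(-rT) = 0.8300 * 0.98733094 = 0.81948468
P = C - S*exp(-qT) + K*exp(-rT)
P = 0.1185 - 0.89000000 + 0.81948468 = 0.0480


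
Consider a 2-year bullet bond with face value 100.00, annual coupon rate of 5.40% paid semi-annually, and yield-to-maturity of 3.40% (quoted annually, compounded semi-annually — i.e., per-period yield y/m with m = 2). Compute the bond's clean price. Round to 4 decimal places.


Answer: Price = 103.8356

Derivation:
Coupon per period c = face * coupon_rate / m = 2.700000
Periods per year m = 2; per-period yield y/m = 0.017000
Number of cashflows N = 4
Cashflows (t years, CF_t, discount factor 1/(1+y/m)^(m*t), PV):
  t = 0.5000: CF_t = 2.700000, DF = 0.983284, PV = 2.654867
  t = 1.0000: CF_t = 2.700000, DF = 0.966848, PV = 2.610489
  t = 1.5000: CF_t = 2.700000, DF = 0.950686, PV = 2.566852
  t = 2.0000: CF_t = 102.700000, DF = 0.934795, PV = 96.003404
Price P = sum_t PV_t = 103.835613


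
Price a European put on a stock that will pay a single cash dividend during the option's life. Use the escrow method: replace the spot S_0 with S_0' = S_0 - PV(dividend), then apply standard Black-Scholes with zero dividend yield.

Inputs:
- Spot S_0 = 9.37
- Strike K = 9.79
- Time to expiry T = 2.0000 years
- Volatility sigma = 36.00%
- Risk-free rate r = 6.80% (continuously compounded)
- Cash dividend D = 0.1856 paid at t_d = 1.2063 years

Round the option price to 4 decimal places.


PV(D) = D * exp(-r * t_d) = 0.1856 * 0.92124579 = 0.17098322
S_0' = S_0 - PV(D) = 9.3700 - 0.17098322 = 9.19901678
d1 = (ln(S_0'/K) + (r + sigma^2/2)*T) / (sigma*sqrt(T)) = 0.39938795
d2 = d1 - sigma*sqrt(T) = -0.10972893
exp(-rT) = 0.87284263
N(-d1) = 0.34480368; N(-d2) = 0.54368782
P = K * exp(-rT) * N(-d2) - S_0' * N(-d1) = 9.7900 * 0.87284263 * 0.54368782 - 9.19901678 * 0.34480368 = 1.4740

Answer: Price = 1.4740


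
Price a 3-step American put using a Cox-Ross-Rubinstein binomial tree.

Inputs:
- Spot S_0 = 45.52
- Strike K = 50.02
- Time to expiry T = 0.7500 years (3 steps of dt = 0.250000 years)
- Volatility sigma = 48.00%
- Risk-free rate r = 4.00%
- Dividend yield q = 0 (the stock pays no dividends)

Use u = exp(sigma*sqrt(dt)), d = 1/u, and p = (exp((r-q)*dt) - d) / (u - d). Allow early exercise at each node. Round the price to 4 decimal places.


dt = T/N = 0.250000
u = exp(sigma*sqrt(dt)) = 1.271249; d = 1/u = 0.786628
p = (exp((r-q)*dt) - d) / (u - d) = 0.461025
Discount per step: exp(-r*dt) = 0.990050
Stock lattice S(k, i) with i counting down-moves:
  k=0: S(0,0) = 45.5200
  k=1: S(1,0) = 57.8673; S(1,1) = 35.8073
  k=2: S(2,0) = 73.5637; S(2,1) = 45.5200; S(2,2) = 28.1670
  k=3: S(3,0) = 93.5178; S(3,1) = 57.8673; S(3,2) = 35.8073; S(3,3) = 22.1570
Terminal payoffs V(N, i) = max(K - S_T, 0):
  V(3,0) = 0.000000; V(3,1) = 0.000000; V(3,2) = 14.212700; V(3,3) = 27.863037
Backward induction: V(k, i) = exp(-r*dt) * [p * V(k+1, i) + (1-p) * V(k+1, i+1)]; then take max(V_cont, immediate exercise) for American.
  V(2,0) = exp(-r*dt) * [p*0.000000 + (1-p)*0.000000] = 0.000000; exercise = 0.000000; V(2,0) = max -> 0.000000
  V(2,1) = exp(-r*dt) * [p*0.000000 + (1-p)*14.212700] = 7.584075; exercise = 4.500000; V(2,1) = max -> 7.584075
  V(2,2) = exp(-r*dt) * [p*14.212700 + (1-p)*27.863037] = 21.355273; exercise = 21.852980; V(2,2) = max -> 21.852980
  V(1,0) = exp(-r*dt) * [p*0.000000 + (1-p)*7.584075] = 4.046958; exercise = 0.000000; V(1,0) = max -> 4.046958
  V(1,1) = exp(-r*dt) * [p*7.584075 + (1-p)*21.852980] = 15.122679; exercise = 14.212700; V(1,1) = max -> 15.122679
  V(0,0) = exp(-r*dt) * [p*4.046958 + (1-p)*15.122679] = 9.916834; exercise = 4.500000; V(0,0) = max -> 9.916834

Answer: Price = V(0,0) = 9.9168


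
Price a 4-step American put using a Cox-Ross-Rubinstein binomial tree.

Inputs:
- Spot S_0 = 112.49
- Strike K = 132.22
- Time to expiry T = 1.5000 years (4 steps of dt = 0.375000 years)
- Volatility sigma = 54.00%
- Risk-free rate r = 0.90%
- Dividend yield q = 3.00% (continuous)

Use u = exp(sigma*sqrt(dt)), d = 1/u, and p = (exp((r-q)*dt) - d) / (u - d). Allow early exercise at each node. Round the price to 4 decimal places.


Answer: Price = V(0,0) = 44.1949

Derivation:
dt = T/N = 0.375000
u = exp(sigma*sqrt(dt)) = 1.391916; d = 1/u = 0.718434
p = (exp((r-q)*dt) - d) / (u - d) = 0.406428
Discount per step: exp(-r*dt) = 0.996631
Stock lattice S(k, i) with i counting down-moves:
  k=0: S(0,0) = 112.4900
  k=1: S(1,0) = 156.5766; S(1,1) = 80.8167
  k=2: S(2,0) = 217.9415; S(2,1) = 112.4900; S(2,2) = 58.0615
  k=3: S(3,0) = 303.3562; S(3,1) = 156.5766; S(3,2) = 80.8167; S(3,3) = 41.7133
  k=4: S(4,0) = 422.2463; S(4,1) = 217.9415; S(4,2) = 112.4900; S(4,3) = 58.0615; S(4,4) = 29.9683
Terminal payoffs V(N, i) = max(K - S_T, 0):
  V(4,0) = 0.000000; V(4,1) = 0.000000; V(4,2) = 19.730000; V(4,3) = 74.158540; V(4,4) = 102.251709
Backward induction: V(k, i) = exp(-r*dt) * [p * V(k+1, i) + (1-p) * V(k+1, i+1)]; then take max(V_cont, immediate exercise) for American.
  V(3,0) = exp(-r*dt) * [p*0.000000 + (1-p)*0.000000] = 0.000000; exercise = 0.000000; V(3,0) = max -> 0.000000
  V(3,1) = exp(-r*dt) * [p*0.000000 + (1-p)*19.730000] = 11.671720; exercise = 0.000000; V(3,1) = max -> 11.671720
  V(3,2) = exp(-r*dt) * [p*19.730000 + (1-p)*74.158540] = 51.861936; exercise = 51.403333; V(3,2) = max -> 51.861936
  V(3,3) = exp(-r*dt) * [p*74.158540 + (1-p)*102.251709] = 90.527815; exercise = 90.506660; V(3,3) = max -> 90.527815
  V(2,0) = exp(-r*dt) * [p*0.000000 + (1-p)*11.671720] = 6.904665; exercise = 0.000000; V(2,0) = max -> 6.904665
  V(2,1) = exp(-r*dt) * [p*11.671720 + (1-p)*51.861936] = 35.407809; exercise = 19.730000; V(2,1) = max -> 35.407809
  V(2,2) = exp(-r*dt) * [p*51.861936 + (1-p)*90.527815] = 74.560856; exercise = 74.158540; V(2,2) = max -> 74.560856
  V(1,0) = exp(-r*dt) * [p*6.904665 + (1-p)*35.407809] = 23.743069; exercise = 0.000000; V(1,0) = max -> 23.743069
  V(1,1) = exp(-r*dt) * [p*35.407809 + (1-p)*74.560856] = 58.450364; exercise = 51.403333; V(1,1) = max -> 58.450364
  V(0,0) = exp(-r*dt) * [p*23.743069 + (1-p)*58.450364] = 44.194943; exercise = 19.730000; V(0,0) = max -> 44.194943


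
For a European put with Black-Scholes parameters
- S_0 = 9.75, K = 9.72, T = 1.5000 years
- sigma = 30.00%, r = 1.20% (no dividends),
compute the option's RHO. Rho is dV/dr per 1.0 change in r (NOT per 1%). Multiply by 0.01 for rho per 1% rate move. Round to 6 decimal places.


d1 = 0.2410887595; d2 = -0.1263347019
phi(d1) = 0.3875151136; exp(-qT) = 1.0000000000; exp(-rT) = 0.9821610324
N(-d2) = 0.5502665059
Rho = -K*T*exp(-rT)*N(-d2) = -9.7200 * 1.5000 * 0.9821610324 * 0.5502665059 = -7.879766

Answer: Rho = -7.879766


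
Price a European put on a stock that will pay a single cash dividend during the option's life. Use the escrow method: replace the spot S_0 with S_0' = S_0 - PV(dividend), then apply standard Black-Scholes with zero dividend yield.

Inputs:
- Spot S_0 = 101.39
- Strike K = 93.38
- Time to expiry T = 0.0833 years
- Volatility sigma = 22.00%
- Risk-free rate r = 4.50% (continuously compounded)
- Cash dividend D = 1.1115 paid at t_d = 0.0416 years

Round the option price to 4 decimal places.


PV(D) = D * exp(-r * t_d) = 1.1115 * 0.99812975 = 1.10942122
S_0' = S_0 - PV(D) = 101.3900 - 1.10942122 = 100.28057878
d1 = (ln(S_0'/K) + (r + sigma^2/2)*T) / (sigma*sqrt(T)) = 1.21361071
d2 = d1 - sigma*sqrt(T) = 1.15011489
exp(-rT) = 0.99625852
N(-d1) = 0.11244821; N(-d2) = 0.12504828
P = K * exp(-rT) * N(-d2) - S_0' * N(-d1) = 93.3800 * 0.99625852 * 0.12504828 - 100.28057878 * 0.11244821 = 0.3569

Answer: Price = 0.3569


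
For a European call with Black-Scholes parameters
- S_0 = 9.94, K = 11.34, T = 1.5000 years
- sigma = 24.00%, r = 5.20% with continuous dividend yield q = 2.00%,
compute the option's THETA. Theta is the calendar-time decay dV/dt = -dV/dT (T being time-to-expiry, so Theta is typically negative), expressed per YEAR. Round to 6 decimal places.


d1 = -0.1380194853; d2 = -0.4319582545
phi(d1) = 0.3951605178; exp(-qT) = 0.9704455335; exp(-rT) = 0.9249644265
Theta = -S*exp(-qT)*phi(d1)*sigma/(2*sqrt(T)) - r*K*exp(-rT)*N(d2) + q*S*exp(-qT)*N(d1)
N(d1) = 0.4451125089; N(d2) = 0.3328858771; sqrt(T) = 1.2247448714
Term 1 = -9.9400 * 0.9704455335 * 0.3951605178 * 0.2400 / (2 * 1.2247448714) = -0.3734794515
Term 2 = -0.0520 * 11.3400 * 0.9249644265 * 0.3328858771 = -0.1815669503
Term 3 = 0.0200 * 9.9400 * 0.9704455335 * 0.4451125089 = 0.0858731403
Theta = -0.3734794515 + (-0.1815669503) + (0.0858731403) = -0.469173

Answer: Theta = -0.469173


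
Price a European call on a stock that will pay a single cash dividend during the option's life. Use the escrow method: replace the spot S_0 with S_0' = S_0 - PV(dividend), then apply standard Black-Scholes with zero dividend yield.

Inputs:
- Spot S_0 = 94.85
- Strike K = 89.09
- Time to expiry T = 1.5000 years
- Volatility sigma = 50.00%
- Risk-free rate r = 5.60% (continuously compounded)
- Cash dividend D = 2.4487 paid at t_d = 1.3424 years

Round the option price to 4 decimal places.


Answer: Price = 26.7234

Derivation:
PV(D) = D * exp(-r * t_d) = 2.4487 * 0.92758170 = 2.27136931
S_0' = S_0 - PV(D) = 94.8500 - 2.27136931 = 92.57863069
d1 = (ln(S_0'/K) + (r + sigma^2/2)*T) / (sigma*sqrt(T)) = 0.50608295
d2 = d1 - sigma*sqrt(T) = -0.10628948
exp(-rT) = 0.91943126
N(d1) = 0.69360079; N(d2) = 0.45767634
C = S_0' * N(d1) - K * exp(-rT) * N(d2) = 92.57863069 * 0.69360079 - 89.0900 * 0.91943126 * 0.45767634 = 26.7234


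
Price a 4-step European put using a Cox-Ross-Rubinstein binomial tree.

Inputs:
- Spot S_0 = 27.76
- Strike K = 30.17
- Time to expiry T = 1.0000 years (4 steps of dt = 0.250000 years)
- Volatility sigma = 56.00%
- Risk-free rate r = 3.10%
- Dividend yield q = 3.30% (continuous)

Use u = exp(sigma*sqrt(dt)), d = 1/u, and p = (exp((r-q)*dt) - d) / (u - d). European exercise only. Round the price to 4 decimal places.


Answer: Price = V(0,0) = 7.4344

Derivation:
dt = T/N = 0.250000
u = exp(sigma*sqrt(dt)) = 1.323130; d = 1/u = 0.755784
p = (exp((r-q)*dt) - d) / (u - d) = 0.429573
Discount per step: exp(-r*dt) = 0.992280
Stock lattice S(k, i) with i counting down-moves:
  k=0: S(0,0) = 27.7600
  k=1: S(1,0) = 36.7301; S(1,1) = 20.9806
  k=2: S(2,0) = 48.5987; S(2,1) = 27.7600; S(2,2) = 15.8568
  k=3: S(3,0) = 64.3023; S(3,1) = 36.7301; S(3,2) = 20.9806; S(3,3) = 11.9843
  k=4: S(4,0) = 85.0804; S(4,1) = 48.5987; S(4,2) = 27.7600; S(4,3) = 15.8568; S(4,4) = 9.0575
Terminal payoffs V(N, i) = max(K - S_T, 0):
  V(4,0) = 0.000000; V(4,1) = 0.000000; V(4,2) = 2.410000; V(4,3) = 14.313236; V(4,4) = 21.112473
Backward induction: V(k, i) = exp(-r*dt) * [p * V(k+1, i) + (1-p) * V(k+1, i+1)].
  V(3,0) = exp(-r*dt) * [p*0.000000 + (1-p)*0.000000] = 0.000000
  V(3,1) = exp(-r*dt) * [p*0.000000 + (1-p)*2.410000] = 1.364117
  V(3,2) = exp(-r*dt) * [p*2.410000 + (1-p)*14.313236] = 9.128907
  V(3,3) = exp(-r*dt) * [p*14.313236 + (1-p)*21.112473] = 18.051266
  V(2,0) = exp(-r*dt) * [p*0.000000 + (1-p)*1.364117] = 0.772122
  V(2,1) = exp(-r*dt) * [p*1.364117 + (1-p)*9.128907] = 5.748640
  V(2,2) = exp(-r*dt) * [p*9.128907 + (1-p)*18.051266] = 14.108697
  V(1,0) = exp(-r*dt) * [p*0.772122 + (1-p)*5.748640] = 3.582988
  V(1,1) = exp(-r*dt) * [p*5.748640 + (1-p)*14.108697] = 10.436250
  V(0,0) = exp(-r*dt) * [p*3.582988 + (1-p)*10.436250] = 7.434435
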